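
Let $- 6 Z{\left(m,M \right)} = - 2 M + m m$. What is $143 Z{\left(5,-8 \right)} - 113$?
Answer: $- \frac{6541}{6} \approx -1090.2$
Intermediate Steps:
$Z{\left(m,M \right)} = - \frac{m^{2}}{6} + \frac{M}{3}$ ($Z{\left(m,M \right)} = - \frac{- 2 M + m m}{6} = - \frac{- 2 M + m^{2}}{6} = - \frac{m^{2} - 2 M}{6} = - \frac{m^{2}}{6} + \frac{M}{3}$)
$143 Z{\left(5,-8 \right)} - 113 = 143 \left(- \frac{5^{2}}{6} + \frac{1}{3} \left(-8\right)\right) - 113 = 143 \left(\left(- \frac{1}{6}\right) 25 - \frac{8}{3}\right) - 113 = 143 \left(- \frac{25}{6} - \frac{8}{3}\right) - 113 = 143 \left(- \frac{41}{6}\right) - 113 = - \frac{5863}{6} - 113 = - \frac{6541}{6}$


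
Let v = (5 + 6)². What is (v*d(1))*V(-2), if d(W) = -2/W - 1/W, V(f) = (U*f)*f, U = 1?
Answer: -1452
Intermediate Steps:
V(f) = f² (V(f) = (1*f)*f = f*f = f²)
d(W) = -3/W
v = 121 (v = 11² = 121)
(v*d(1))*V(-2) = (121*(-3/1))*(-2)² = (121*(-3*1))*4 = (121*(-3))*4 = -363*4 = -1452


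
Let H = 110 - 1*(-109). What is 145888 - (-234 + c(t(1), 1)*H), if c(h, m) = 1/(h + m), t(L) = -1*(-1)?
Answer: 292025/2 ≈ 1.4601e+5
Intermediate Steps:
H = 219 (H = 110 + 109 = 219)
t(L) = 1
145888 - (-234 + c(t(1), 1)*H) = 145888 - (-234 + 219/(1 + 1)) = 145888 - (-234 + 219/2) = 145888 - 1*(-249/2) = 145888 + 249/2 = 292025/2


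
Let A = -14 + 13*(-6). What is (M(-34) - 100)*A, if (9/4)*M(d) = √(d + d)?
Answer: 9200 - 736*I*√17/9 ≈ 9200.0 - 337.18*I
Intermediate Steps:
M(d) = 4*√2*√d/9 (M(d) = 4*√(d + d)/9 = 4*√(2*d)/9 = 4*(√2*√d)/9 = 4*√2*√d/9)
A = -92 (A = -14 - 78 = -92)
(M(-34) - 100)*A = (4*√2*√(-34)/9 - 100)*(-92) = (4*√2*(I*√34)/9 - 100)*(-92) = (8*I*√17/9 - 100)*(-92) = (-100 + 8*I*√17/9)*(-92) = 9200 - 736*I*√17/9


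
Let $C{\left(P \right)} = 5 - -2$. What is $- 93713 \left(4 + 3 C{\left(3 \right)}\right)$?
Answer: $-2342825$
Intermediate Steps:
$C{\left(P \right)} = 7$ ($C{\left(P \right)} = 5 + 2 = 7$)
$- 93713 \left(4 + 3 C{\left(3 \right)}\right) = - 93713 \left(4 + 3 \cdot 7\right) = - 93713 \left(4 + 21\right) = \left(-93713\right) 25 = -2342825$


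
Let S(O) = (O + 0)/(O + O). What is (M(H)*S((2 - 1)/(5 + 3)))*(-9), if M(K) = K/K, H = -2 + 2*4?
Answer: -9/2 ≈ -4.5000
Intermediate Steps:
H = 6 (H = -2 + 8 = 6)
S(O) = ½ (S(O) = O/((2*O)) = O*(1/(2*O)) = ½)
M(K) = 1
(M(H)*S((2 - 1)/(5 + 3)))*(-9) = (1*(½))*(-9) = (½)*(-9) = -9/2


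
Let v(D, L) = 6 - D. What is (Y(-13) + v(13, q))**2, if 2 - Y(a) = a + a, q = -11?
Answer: 441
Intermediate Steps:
Y(a) = 2 - 2*a (Y(a) = 2 - (a + a) = 2 - 2*a)
(Y(-13) + v(13, q))**2 = ((2 - 2*(-13)) + (6 - 1*13))**2 = ((2 + 26) + (6 - 13))**2 = (28 - 7)**2 = 21**2 = 441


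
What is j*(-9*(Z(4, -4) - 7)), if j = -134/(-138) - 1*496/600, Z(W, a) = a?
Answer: 8217/575 ≈ 14.290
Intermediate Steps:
j = 83/575 (j = -134*(-1/138) - 496*1/600 = 67/69 - 62/75 = 83/575 ≈ 0.14435)
j*(-9*(Z(4, -4) - 7)) = 83*(-9*(-4 - 7))/575 = 83*(-9*(-11))/575 = (83/575)*99 = 8217/575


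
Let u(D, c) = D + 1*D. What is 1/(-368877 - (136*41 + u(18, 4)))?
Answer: -1/374489 ≈ -2.6703e-6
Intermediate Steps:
u(D, c) = 2*D (u(D, c) = D + D = 2*D)
1/(-368877 - (136*41 + u(18, 4))) = 1/(-368877 - (136*41 + 2*18)) = 1/(-368877 - (5576 + 36)) = 1/(-368877 - 1*5612) = 1/(-368877 - 5612) = 1/(-374489) = -1/374489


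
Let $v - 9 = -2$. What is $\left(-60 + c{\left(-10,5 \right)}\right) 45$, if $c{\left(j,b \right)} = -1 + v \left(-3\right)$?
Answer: $-3690$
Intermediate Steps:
$v = 7$ ($v = 9 - 2 = 7$)
$c{\left(j,b \right)} = -22$ ($c{\left(j,b \right)} = -1 + 7 \left(-3\right) = -1 - 21 = -22$)
$\left(-60 + c{\left(-10,5 \right)}\right) 45 = \left(-60 - 22\right) 45 = \left(-82\right) 45 = -3690$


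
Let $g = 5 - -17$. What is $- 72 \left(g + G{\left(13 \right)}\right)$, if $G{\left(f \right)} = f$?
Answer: $-2520$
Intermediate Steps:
$g = 22$ ($g = 5 + 17 = 22$)
$- 72 \left(g + G{\left(13 \right)}\right) = - 72 \left(22 + 13\right) = \left(-72\right) 35 = -2520$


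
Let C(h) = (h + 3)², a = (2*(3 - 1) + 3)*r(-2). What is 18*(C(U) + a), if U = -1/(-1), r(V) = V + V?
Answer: -216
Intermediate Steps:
r(V) = 2*V
a = -28 (a = (2*(3 - 1) + 3)*(2*(-2)) = (2*2 + 3)*(-4) = (4 + 3)*(-4) = 7*(-4) = -28)
U = 1 (U = -1*(-1) = 1)
C(h) = (3 + h)²
18*(C(U) + a) = 18*((3 + 1)² - 28) = 18*(4² - 28) = 18*(16 - 28) = 18*(-12) = -216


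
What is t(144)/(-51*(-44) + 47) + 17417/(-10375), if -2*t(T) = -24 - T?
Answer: -39030847/23769125 ≈ -1.6421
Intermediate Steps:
t(T) = 12 + T/2 (t(T) = -(-24 - T)/2 = 12 + T/2)
t(144)/(-51*(-44) + 47) + 17417/(-10375) = (12 + (½)*144)/(-51*(-44) + 47) + 17417/(-10375) = (12 + 72)/(2244 + 47) + 17417*(-1/10375) = 84/2291 - 17417/10375 = -39030847/23769125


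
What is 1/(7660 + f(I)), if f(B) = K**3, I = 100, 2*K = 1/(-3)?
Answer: 216/1654559 ≈ 0.00013055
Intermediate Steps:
K = -1/6 (K = (1/2)/(-3) = (1/2)*(-1/3) = -1/6 ≈ -0.16667)
f(B) = -1/216 (f(B) = (-1/6)**3 = -1/216)
1/(7660 + f(I)) = 1/(7660 - 1/216) = 1/(1654559/216) = 216/1654559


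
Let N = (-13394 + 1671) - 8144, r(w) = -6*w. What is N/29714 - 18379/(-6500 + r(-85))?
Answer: 106777569/44496715 ≈ 2.3997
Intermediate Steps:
r(w) = -6*w
N = -19867 (N = -11723 - 8144 = -19867)
N/29714 - 18379/(-6500 + r(-85)) = -19867/29714 - 18379/(-6500 - 6*(-85)) = -19867*1/29714 - 18379/(-6500 + 510) = -19867/29714 - 18379/(-5990) = -19867/29714 - 18379*(-1/5990) = -19867/29714 + 18379/5990 = 106777569/44496715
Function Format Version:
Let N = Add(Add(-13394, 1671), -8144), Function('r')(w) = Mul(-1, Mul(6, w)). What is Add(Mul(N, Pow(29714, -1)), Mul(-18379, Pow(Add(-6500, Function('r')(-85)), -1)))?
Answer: Rational(106777569, 44496715) ≈ 2.3997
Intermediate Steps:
Function('r')(w) = Mul(-6, w)
N = -19867 (N = Add(-11723, -8144) = -19867)
Add(Mul(N, Pow(29714, -1)), Mul(-18379, Pow(Add(-6500, Function('r')(-85)), -1))) = Add(Mul(-19867, Pow(29714, -1)), Mul(-18379, Pow(Add(-6500, Mul(-6, -85)), -1))) = Add(Mul(-19867, Rational(1, 29714)), Mul(-18379, Pow(Add(-6500, 510), -1))) = Add(Rational(-19867, 29714), Mul(-18379, Pow(-5990, -1))) = Add(Rational(-19867, 29714), Mul(-18379, Rational(-1, 5990))) = Add(Rational(-19867, 29714), Rational(18379, 5990)) = Rational(106777569, 44496715)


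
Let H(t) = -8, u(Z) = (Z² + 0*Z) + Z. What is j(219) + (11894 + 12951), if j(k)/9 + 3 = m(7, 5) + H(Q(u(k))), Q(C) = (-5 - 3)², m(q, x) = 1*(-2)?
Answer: 24728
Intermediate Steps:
m(q, x) = -2
u(Z) = Z + Z² (u(Z) = (Z² + 0) + Z = Z² + Z = Z + Z²)
Q(C) = 64 (Q(C) = (-8)² = 64)
j(k) = -117 (j(k) = -27 + 9*(-2 - 8) = -27 + 9*(-10) = -27 - 90 = -117)
j(219) + (11894 + 12951) = -117 + (11894 + 12951) = -117 + 24845 = 24728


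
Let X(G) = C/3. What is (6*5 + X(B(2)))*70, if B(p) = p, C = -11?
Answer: 5530/3 ≈ 1843.3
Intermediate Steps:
X(G) = -11/3
(6*5 + X(B(2)))*70 = (6*5 - 11/3)*70 = (30 - 11/3)*70 = (79/3)*70 = 5530/3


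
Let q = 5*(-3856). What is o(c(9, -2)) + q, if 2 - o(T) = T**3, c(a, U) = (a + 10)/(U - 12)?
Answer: -52891973/2744 ≈ -19276.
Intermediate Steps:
c(a, U) = (10 + a)/(-12 + U)
q = -19280
o(T) = 2 - T**3
o(c(9, -2)) + q = (2 - ((10 + 9)/(-12 - 2))**3) - 19280 = (2 - (19/(-14))**3) - 19280 = (2 - (-1/14*19)**3) - 19280 = (2 - (-19/14)**3) - 19280 = (2 - 1*(-6859/2744)) - 19280 = (2 + 6859/2744) - 19280 = 12347/2744 - 19280 = -52891973/2744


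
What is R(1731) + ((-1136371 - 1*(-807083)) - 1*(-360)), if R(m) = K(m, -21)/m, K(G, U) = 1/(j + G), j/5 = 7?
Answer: -1005515133887/3056946 ≈ -3.2893e+5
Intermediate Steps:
j = 35 (j = 5*7 = 35)
K(G, U) = 1/(35 + G)
R(m) = 1/(m*(35 + m)) (R(m) = 1/((35 + m)*m) = 1/(m*(35 + m)))
R(1731) + ((-1136371 - 1*(-807083)) - 1*(-360)) = 1/(1731*(35 + 1731)) + ((-1136371 - 1*(-807083)) - 1*(-360)) = (1/1731)/1766 + ((-1136371 + 807083) + 360) = (1/1731)*(1/1766) + (-329288 + 360) = 1/3056946 - 328928 = -1005515133887/3056946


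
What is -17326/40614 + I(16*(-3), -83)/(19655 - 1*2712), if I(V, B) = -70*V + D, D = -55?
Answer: -79662574/344061501 ≈ -0.23154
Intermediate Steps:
I(V, B) = -55 - 70*V (I(V, B) = -70*V - 55 = -55 - 70*V)
-17326/40614 + I(16*(-3), -83)/(19655 - 1*2712) = -17326/40614 + (-55 - 1120*(-3))/(19655 - 1*2712) = -17326*1/40614 + (-55 - 70*(-48))/(19655 - 2712) = -8663/20307 + (-55 + 3360)/16943 = -8663/20307 + 3305*(1/16943) = -8663/20307 + 3305/16943 = -79662574/344061501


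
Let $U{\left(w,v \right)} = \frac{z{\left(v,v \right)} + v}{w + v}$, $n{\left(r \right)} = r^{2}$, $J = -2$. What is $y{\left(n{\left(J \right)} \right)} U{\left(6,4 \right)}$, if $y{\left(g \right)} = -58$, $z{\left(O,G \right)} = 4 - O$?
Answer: $- \frac{116}{5} \approx -23.2$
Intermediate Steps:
$U{\left(w,v \right)} = \frac{4}{v + w}$ ($U{\left(w,v \right)} = \frac{\left(4 - v\right) + v}{w + v} = \frac{4}{v + w}$)
$y{\left(n{\left(J \right)} \right)} U{\left(6,4 \right)} = - 58 \frac{4}{4 + 6} = - 58 \cdot \frac{4}{10} = - 58 \cdot 4 \cdot \frac{1}{10} = \left(-58\right) \frac{2}{5} = - \frac{116}{5}$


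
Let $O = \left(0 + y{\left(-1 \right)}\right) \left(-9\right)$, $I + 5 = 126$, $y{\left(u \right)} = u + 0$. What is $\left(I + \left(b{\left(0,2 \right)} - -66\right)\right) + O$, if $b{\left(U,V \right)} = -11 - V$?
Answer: $183$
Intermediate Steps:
$y{\left(u \right)} = u$
$I = 121$ ($I = -5 + 126 = 121$)
$O = 9$ ($O = \left(0 - 1\right) \left(-9\right) = \left(-1\right) \left(-9\right) = 9$)
$\left(I + \left(b{\left(0,2 \right)} - -66\right)\right) + O = \left(121 - -53\right) + 9 = \left(121 + \left(\left(-11 - 2\right) + 66\right)\right) + 9 = \left(121 + \left(-13 + 66\right)\right) + 9 = \left(121 + 53\right) + 9 = 174 + 9 = 183$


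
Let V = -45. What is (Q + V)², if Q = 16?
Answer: 841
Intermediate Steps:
(Q + V)² = (16 - 45)² = (-29)² = 841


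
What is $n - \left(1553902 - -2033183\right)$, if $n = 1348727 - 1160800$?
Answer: $-3399158$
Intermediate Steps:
$n = 187927$
$n - \left(1553902 - -2033183\right) = 187927 - \left(1553902 - -2033183\right) = 187927 - \left(1553902 + 2033183\right) = 187927 - 3587085 = -3399158$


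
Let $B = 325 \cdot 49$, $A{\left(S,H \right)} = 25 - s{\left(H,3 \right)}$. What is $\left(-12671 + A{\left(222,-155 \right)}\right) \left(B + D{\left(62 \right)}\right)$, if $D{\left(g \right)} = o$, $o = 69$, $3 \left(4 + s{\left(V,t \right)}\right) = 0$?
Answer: $-202196148$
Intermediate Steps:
$s{\left(V,t \right)} = -4$ ($s{\left(V,t \right)} = -4 + \frac{1}{3} \cdot 0 = -4 + 0 = -4$)
$A{\left(S,H \right)} = 29$ ($A{\left(S,H \right)} = 25 - -4 = 25 + 4 = 29$)
$D{\left(g \right)} = 69$
$B = 15925$
$\left(-12671 + A{\left(222,-155 \right)}\right) \left(B + D{\left(62 \right)}\right) = \left(-12671 + 29\right) \left(15925 + 69\right) = \left(-12642\right) 15994 = -202196148$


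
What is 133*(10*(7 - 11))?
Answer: -5320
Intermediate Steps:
133*(10*(7 - 11)) = 133*(10*(-4)) = 133*(-40) = -5320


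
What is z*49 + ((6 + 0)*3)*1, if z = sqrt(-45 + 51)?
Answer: 18 + 49*sqrt(6) ≈ 138.02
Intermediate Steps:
z = sqrt(6) ≈ 2.4495
z*49 + ((6 + 0)*3)*1 = sqrt(6)*49 + ((6 + 0)*3)*1 = 49*sqrt(6) + (6*3)*1 = 49*sqrt(6) + 18*1 = 49*sqrt(6) + 18 = 18 + 49*sqrt(6)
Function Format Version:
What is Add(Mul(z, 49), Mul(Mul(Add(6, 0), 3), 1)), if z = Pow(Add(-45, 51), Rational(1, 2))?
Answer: Add(18, Mul(49, Pow(6, Rational(1, 2)))) ≈ 138.02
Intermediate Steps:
z = Pow(6, Rational(1, 2)) ≈ 2.4495
Add(Mul(z, 49), Mul(Mul(Add(6, 0), 3), 1)) = Add(Mul(Pow(6, Rational(1, 2)), 49), Mul(Mul(Add(6, 0), 3), 1)) = Add(Mul(49, Pow(6, Rational(1, 2))), Mul(Mul(6, 3), 1)) = Add(Mul(49, Pow(6, Rational(1, 2))), Mul(18, 1)) = Add(Mul(49, Pow(6, Rational(1, 2))), 18) = Add(18, Mul(49, Pow(6, Rational(1, 2))))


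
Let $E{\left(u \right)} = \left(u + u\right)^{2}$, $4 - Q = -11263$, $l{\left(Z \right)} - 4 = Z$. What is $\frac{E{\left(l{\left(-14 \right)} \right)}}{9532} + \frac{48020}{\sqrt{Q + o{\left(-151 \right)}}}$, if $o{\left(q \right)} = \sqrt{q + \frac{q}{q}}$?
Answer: $\frac{100}{2383} + \frac{48020}{\sqrt{11267 + 5 i \sqrt{6}}} \approx 452.44 - 0.24588 i$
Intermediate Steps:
$l{\left(Z \right)} = 4 + Z$
$Q = 11267$ ($Q = 4 - -11263 = 4 + 11263 = 11267$)
$E{\left(u \right)} = 4 u^{2}$ ($E{\left(u \right)} = \left(2 u\right)^{2} = 4 u^{2}$)
$o{\left(q \right)} = \sqrt{1 + q}$ ($o{\left(q \right)} = \sqrt{q + 1} = \sqrt{1 + q}$)
$\frac{E{\left(l{\left(-14 \right)} \right)}}{9532} + \frac{48020}{\sqrt{Q + o{\left(-151 \right)}}} = \frac{4 \left(4 - 14\right)^{2}}{9532} + \frac{48020}{\sqrt{11267 + \sqrt{1 - 151}}} = 4 \left(-10\right)^{2} \cdot \frac{1}{9532} + \frac{48020}{\sqrt{11267 + \sqrt{-150}}} = 4 \cdot 100 \cdot \frac{1}{9532} + \frac{48020}{\sqrt{11267 + 5 i \sqrt{6}}} = 400 \cdot \frac{1}{9532} + \frac{48020}{\sqrt{11267 + 5 i \sqrt{6}}} = \frac{100}{2383} + \frac{48020}{\sqrt{11267 + 5 i \sqrt{6}}}$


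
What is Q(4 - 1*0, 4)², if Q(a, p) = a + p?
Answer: 64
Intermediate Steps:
Q(4 - 1*0, 4)² = ((4 - 1*0) + 4)² = ((4 + 0) + 4)² = (4 + 4)² = 8² = 64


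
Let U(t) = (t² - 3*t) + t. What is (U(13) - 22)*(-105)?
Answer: -12705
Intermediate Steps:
U(t) = t² - 2*t
(U(13) - 22)*(-105) = (13*(-2 + 13) - 22)*(-105) = (13*11 - 22)*(-105) = (143 - 22)*(-105) = 121*(-105) = -12705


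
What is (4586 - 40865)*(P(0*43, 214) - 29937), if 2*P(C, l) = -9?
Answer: 2172495357/2 ≈ 1.0862e+9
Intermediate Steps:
P(C, l) = -9/2 (P(C, l) = (½)*(-9) = -9/2)
(4586 - 40865)*(P(0*43, 214) - 29937) = (4586 - 40865)*(-9/2 - 29937) = -36279*(-59883/2) = 2172495357/2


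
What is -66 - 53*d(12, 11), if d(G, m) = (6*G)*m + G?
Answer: -42678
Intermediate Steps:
d(G, m) = G + 6*G*m (d(G, m) = 6*G*m + G = G + 6*G*m)
-66 - 53*d(12, 11) = -66 - 636*(1 + 6*11) = -66 - 636*(1 + 66) = -66 - 636*67 = -66 - 53*804 = -66 - 42612 = -42678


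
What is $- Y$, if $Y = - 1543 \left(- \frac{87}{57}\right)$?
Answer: $- \frac{44747}{19} \approx -2355.1$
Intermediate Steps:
$Y = \frac{44747}{19}$ ($Y = - 1543 \left(\left(-87\right) \frac{1}{57}\right) = \left(-1543\right) \left(- \frac{29}{19}\right) = \frac{44747}{19} \approx 2355.1$)
$- Y = \left(-1\right) \frac{44747}{19} = - \frac{44747}{19}$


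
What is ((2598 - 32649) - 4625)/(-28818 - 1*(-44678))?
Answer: -8669/3965 ≈ -2.1864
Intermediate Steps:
((2598 - 32649) - 4625)/(-28818 - 1*(-44678)) = (-30051 - 4625)/(-28818 + 44678) = -34676/15860 = -34676*1/15860 = -8669/3965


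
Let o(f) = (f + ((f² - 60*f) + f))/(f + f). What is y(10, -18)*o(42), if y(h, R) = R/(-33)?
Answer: -48/11 ≈ -4.3636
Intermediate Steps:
y(h, R) = -R/33 (y(h, R) = R*(-1/33) = -R/33)
o(f) = (f² - 58*f)/(2*f) (o(f) = (f + (f² - 59*f))/((2*f)) = (f² - 58*f)*(1/(2*f)) = (f² - 58*f)/(2*f))
y(10, -18)*o(42) = (-1/33*(-18))*(-29 + (½)*42) = 6*(-29 + 21)/11 = (6/11)*(-8) = -48/11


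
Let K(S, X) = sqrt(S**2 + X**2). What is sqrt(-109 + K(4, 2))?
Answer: sqrt(-109 + 2*sqrt(5)) ≈ 10.224*I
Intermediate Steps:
sqrt(-109 + K(4, 2)) = sqrt(-109 + sqrt(4**2 + 2**2)) = sqrt(-109 + sqrt(16 + 4)) = sqrt(-109 + sqrt(20)) = sqrt(-109 + 2*sqrt(5))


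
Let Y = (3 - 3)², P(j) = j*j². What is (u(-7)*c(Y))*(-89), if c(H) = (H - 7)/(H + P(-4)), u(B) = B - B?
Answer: 0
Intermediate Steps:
P(j) = j³
u(B) = 0
Y = 0 (Y = 0² = 0)
c(H) = (-7 + H)/(-64 + H) (c(H) = (H - 7)/(H + (-4)³) = (-7 + H)/(H - 64) = (-7 + H)/(-64 + H))
(u(-7)*c(Y))*(-89) = (0*((-7 + 0)/(-64 + 0)))*(-89) = (0*(-7/(-64)))*(-89) = (0*(-1/64*(-7)))*(-89) = (0*(7/64))*(-89) = 0*(-89) = 0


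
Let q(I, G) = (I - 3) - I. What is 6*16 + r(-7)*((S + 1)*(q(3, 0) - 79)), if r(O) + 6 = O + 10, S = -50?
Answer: -11958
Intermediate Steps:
q(I, G) = -3 (q(I, G) = (-3 + I) - I = -3)
r(O) = 4 + O (r(O) = -6 + (O + 10) = -6 + (10 + O) = 4 + O)
6*16 + r(-7)*((S + 1)*(q(3, 0) - 79)) = 6*16 + (4 - 7)*((-50 + 1)*(-3 - 79)) = 96 - (-147)*(-82) = 96 - 3*4018 = 96 - 12054 = -11958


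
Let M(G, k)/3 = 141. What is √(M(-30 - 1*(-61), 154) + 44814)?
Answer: √45237 ≈ 212.69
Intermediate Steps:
M(G, k) = 423 (M(G, k) = 3*141 = 423)
√(M(-30 - 1*(-61), 154) + 44814) = √(423 + 44814) = √45237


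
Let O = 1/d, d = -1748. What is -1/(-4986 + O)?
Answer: 1748/8715529 ≈ 0.00020056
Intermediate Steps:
O = -1/1748 (O = 1/(-1748) = -1/1748 ≈ -0.00057208)
-1/(-4986 + O) = -1/(-4986 - 1/1748) = -1/(-8715529/1748) = -1*(-1748/8715529) = 1748/8715529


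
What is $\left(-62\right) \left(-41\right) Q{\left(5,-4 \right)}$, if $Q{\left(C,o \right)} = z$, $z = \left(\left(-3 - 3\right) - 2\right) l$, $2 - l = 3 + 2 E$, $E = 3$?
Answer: $142352$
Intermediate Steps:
$l = -7$ ($l = 2 - \left(3 + 2 \cdot 3\right) = 2 - \left(3 + 6\right) = 2 - 9 = -7$)
$z = 56$ ($z = \left(\left(-3 - 3\right) - 2\right) \left(-7\right) = \left(-6 - 2\right) \left(-7\right) = \left(-8\right) \left(-7\right) = 56$)
$Q{\left(C,o \right)} = 56$
$\left(-62\right) \left(-41\right) Q{\left(5,-4 \right)} = \left(-62\right) \left(-41\right) 56 = 2542 \cdot 56 = 142352$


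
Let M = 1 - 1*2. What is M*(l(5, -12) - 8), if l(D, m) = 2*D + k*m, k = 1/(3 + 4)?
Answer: -2/7 ≈ -0.28571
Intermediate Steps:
k = 1/7 ≈ 0.14286
l(D, m) = 2*D + m/7
M = -1 (M = 1 - 2 = -1)
M*(l(5, -12) - 8) = -((2*5 + (1/7)*(-12)) - 8) = -((10 - 12/7) - 8) = -(58/7 - 8) = -1*2/7 = -2/7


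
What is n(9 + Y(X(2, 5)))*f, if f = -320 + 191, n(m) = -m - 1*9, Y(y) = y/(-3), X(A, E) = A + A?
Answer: 2150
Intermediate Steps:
X(A, E) = 2*A
Y(y) = -y/3 (Y(y) = y*(-⅓) = -y/3)
n(m) = -9 - m (n(m) = -m - 9 = -9 - m)
f = -129
n(9 + Y(X(2, 5)))*f = (-9 - (9 - 2*2/3))*(-129) = (-9 - (9 - ⅓*4))*(-129) = (-9 - (9 - 4/3))*(-129) = (-9 - 1*23/3)*(-129) = (-9 - 23/3)*(-129) = -50/3*(-129) = 2150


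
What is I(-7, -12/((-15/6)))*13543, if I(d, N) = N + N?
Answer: 650064/5 ≈ 1.3001e+5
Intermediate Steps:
I(d, N) = 2*N
I(-7, -12/((-15/6)))*13543 = (2*(-12/((-15/6))))*13543 = (2*(-12/((-15*⅙))))*13543 = (2*(-12/(-5/2)))*13543 = (2*(-12*(-⅖)))*13543 = (2*(24/5))*13543 = (48/5)*13543 = 650064/5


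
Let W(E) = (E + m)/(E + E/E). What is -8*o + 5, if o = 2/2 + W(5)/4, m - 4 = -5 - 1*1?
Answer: -4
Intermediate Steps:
m = -2 (m = 4 + (-5 - 1*1) = 4 + (-5 - 1) = 4 - 6 = -2)
W(E) = (-2 + E)/(1 + E) (W(E) = (E - 2)/(E + E/E) = (-2 + E)/(E + 1) = (-2 + E)/(1 + E))
o = 9/8 (o = 2/2 + ((-2 + 5)/(1 + 5))/4 = 2*(½) + (3/6)*(¼) = 1 + ((⅙)*3)*(¼) = 1 + (½)*(¼) = 1 + ⅛ = 9/8 ≈ 1.1250)
-8*o + 5 = -8*9/8 + 5 = -9 + 5 = -4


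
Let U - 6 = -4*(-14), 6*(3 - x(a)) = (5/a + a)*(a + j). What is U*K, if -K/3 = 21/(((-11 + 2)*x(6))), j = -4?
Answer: 7812/13 ≈ 600.92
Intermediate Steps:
x(a) = 3 - (-4 + a)*(a + 5/a)/6 (x(a) = 3 - (5/a + a)*(a - 4)/6 = 3 - (a + 5/a)*(-4 + a)/6 = 3 - (-4 + a)*(a + 5/a)/6)
U = 62 (U = 6 - 4*(-14) = 6 + 56 = 62)
K = 126/13 (K = -63/((-11 + 2)*((⅙)*(20 - 1*6*(-13 + 6² - 4*6))/6)) = -63/((-3*(20 - 1*6*(-13 + 36 - 24))/(2*6))) = -63/((-3*(20 - 1*6*(-1))/(2*6))) = -63/((-3*(20 + 6)/(2*6))) = -63/((-3*26/(2*6))) = -63/((-9*13/18)) = -63/(-13/2) = -63*(-2)/13 = -3*(-42/13) = 126/13 ≈ 9.6923)
U*K = 62*(126/13) = 7812/13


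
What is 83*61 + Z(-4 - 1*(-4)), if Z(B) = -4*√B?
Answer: 5063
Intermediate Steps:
83*61 + Z(-4 - 1*(-4)) = 83*61 - 4*√(-4 - 1*(-4)) = 5063 - 4*√(-4 + 4) = 5063 - 4*√0 = 5063 - 4*0 = 5063 + 0 = 5063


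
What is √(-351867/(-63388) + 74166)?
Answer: 45*√13098293/598 ≈ 272.34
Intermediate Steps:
√(-351867/(-63388) + 74166) = √(-351867*(-1/63388) + 74166) = √(6639/1196 + 74166) = √(88709175/1196) = 45*√13098293/598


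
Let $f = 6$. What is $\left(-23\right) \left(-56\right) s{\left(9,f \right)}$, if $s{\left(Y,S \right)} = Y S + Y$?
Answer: $81144$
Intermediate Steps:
$s{\left(Y,S \right)} = Y + S Y$ ($s{\left(Y,S \right)} = S Y + Y = Y + S Y$)
$\left(-23\right) \left(-56\right) s{\left(9,f \right)} = \left(-23\right) \left(-56\right) 9 \left(1 + 6\right) = 1288 \cdot 9 \cdot 7 = 1288 \cdot 63 = 81144$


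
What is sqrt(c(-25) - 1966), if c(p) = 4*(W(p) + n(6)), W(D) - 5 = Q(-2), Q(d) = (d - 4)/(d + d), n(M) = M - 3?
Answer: 2*I*sqrt(482) ≈ 43.909*I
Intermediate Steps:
n(M) = -3 + M
Q(d) = (-4 + d)/(2*d) (Q(d) = (-4 + d)/((2*d)) = (-4 + d)*(1/(2*d)) = (-4 + d)/(2*d))
W(D) = 13/2 (W(D) = 5 + (1/2)*(-4 - 2)/(-2) = 5 + (1/2)*(-1/2)*(-6) = 5 + 3/2 = 13/2)
c(p) = 38 (c(p) = 4*(13/2 + (-3 + 6)) = 4*(13/2 + 3) = 4*(19/2) = 38)
sqrt(c(-25) - 1966) = sqrt(38 - 1966) = sqrt(-1928) = 2*I*sqrt(482)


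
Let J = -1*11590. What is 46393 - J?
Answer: 57983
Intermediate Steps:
J = -11590
46393 - J = 46393 - 1*(-11590) = 46393 + 11590 = 57983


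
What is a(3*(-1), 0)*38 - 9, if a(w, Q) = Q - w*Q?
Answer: -9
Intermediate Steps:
a(w, Q) = Q - Q*w
a(3*(-1), 0)*38 - 9 = (0*(1 - 3*(-1)))*38 - 9 = (0*(1 - 1*(-3)))*38 - 9 = (0*(1 + 3))*38 - 9 = (0*4)*38 - 9 = 0*38 - 9 = 0 - 9 = -9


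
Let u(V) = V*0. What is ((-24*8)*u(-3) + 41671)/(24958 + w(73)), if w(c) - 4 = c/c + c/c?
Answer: 41671/24964 ≈ 1.6692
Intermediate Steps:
u(V) = 0
w(c) = 6 (w(c) = 4 + (c/c + c/c) = 4 + (1 + 1) = 4 + 2 = 6)
((-24*8)*u(-3) + 41671)/(24958 + w(73)) = (-24*8*0 + 41671)/(24958 + 6) = (-192*0 + 41671)/24964 = (0 + 41671)*(1/24964) = 41671*(1/24964) = 41671/24964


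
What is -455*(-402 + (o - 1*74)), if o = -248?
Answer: 329420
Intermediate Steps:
-455*(-402 + (o - 1*74)) = -455*(-402 + (-248 - 1*74)) = -455*(-402 + (-248 - 74)) = -455*(-402 - 322) = -455*(-724) = 329420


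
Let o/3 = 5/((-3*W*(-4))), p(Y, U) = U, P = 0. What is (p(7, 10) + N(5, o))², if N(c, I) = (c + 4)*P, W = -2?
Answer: 100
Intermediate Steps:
o = -5/8 (o = 3*(5/((-3*(-2)*(-4)))) = 3*(5/((6*(-4)))) = 3*(5/(-24)) = 3*(5*(-1/24)) = 3*(-5/24) = -5/8 ≈ -0.62500)
N(c, I) = 0 (N(c, I) = (c + 4)*0 = (4 + c)*0 = 0)
(p(7, 10) + N(5, o))² = (10 + 0)² = 10² = 100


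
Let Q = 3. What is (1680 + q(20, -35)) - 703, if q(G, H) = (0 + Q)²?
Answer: 986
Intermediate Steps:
q(G, H) = 9 (q(G, H) = (0 + 3)² = 3² = 9)
(1680 + q(20, -35)) - 703 = (1680 + 9) - 703 = 1689 - 703 = 986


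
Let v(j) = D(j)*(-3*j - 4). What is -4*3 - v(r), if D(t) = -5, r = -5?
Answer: 43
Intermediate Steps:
v(j) = 20 + 15*j (v(j) = -5*(-3*j - 4) = -5*(-4 - 3*j) = 20 + 15*j)
-4*3 - v(r) = -4*3 - (20 + 15*(-5)) = -12 - (20 - 75) = -12 - 1*(-55) = -12 + 55 = 43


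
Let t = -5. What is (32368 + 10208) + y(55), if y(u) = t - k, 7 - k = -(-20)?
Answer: 42584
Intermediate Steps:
k = -13 (k = 7 - (-4)*(-5*1) = 7 - (-4)*(-5) = 7 - 1*20 = 7 - 20 = -13)
y(u) = 8 (y(u) = -5 - 1*(-13) = -5 + 13 = 8)
(32368 + 10208) + y(55) = (32368 + 10208) + 8 = 42576 + 8 = 42584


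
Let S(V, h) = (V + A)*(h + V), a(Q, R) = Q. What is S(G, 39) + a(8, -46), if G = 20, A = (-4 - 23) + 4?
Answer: -169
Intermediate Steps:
A = -23 (A = -27 + 4 = -23)
S(V, h) = (-23 + V)*(V + h) (S(V, h) = (V - 23)*(h + V) = (-23 + V)*(V + h))
S(G, 39) + a(8, -46) = (20**2 - 23*20 - 23*39 + 20*39) + 8 = (400 - 460 - 897 + 780) + 8 = -177 + 8 = -169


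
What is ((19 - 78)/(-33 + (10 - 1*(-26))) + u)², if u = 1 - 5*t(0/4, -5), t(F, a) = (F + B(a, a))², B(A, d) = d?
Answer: 185761/9 ≈ 20640.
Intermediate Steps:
t(F, a) = (F + a)²
u = -124 (u = 1 - 5*(0/4 - 5)² = 1 - 5*(0*(¼) - 5)² = 1 - 5*(0 - 5)² = 1 - 5*(-5)² = 1 - 5*25 = 1 - 125 = -124)
((19 - 78)/(-33 + (10 - 1*(-26))) + u)² = ((19 - 78)/(-33 + (10 - 1*(-26))) - 124)² = (-59/(-33 + (10 + 26)) - 124)² = (-59/(-33 + 36) - 124)² = (-59/3 - 124)² = (-431/3)² = 185761/9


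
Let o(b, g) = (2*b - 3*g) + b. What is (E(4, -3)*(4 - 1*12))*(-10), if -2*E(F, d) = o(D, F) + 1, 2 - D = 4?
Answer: 680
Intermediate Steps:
D = -2 (D = 2 - 1*4 = 2 - 4 = -2)
o(b, g) = -3*g + 3*b (o(b, g) = (-3*g + 2*b) + b = -3*g + 3*b)
E(F, d) = 5/2 + 3*F/2 (E(F, d) = -((-3*F + 3*(-2)) + 1)/2 = -((-3*F - 6) + 1)/2 = -((-6 - 3*F) + 1)/2 = -(-5 - 3*F)/2 = 5/2 + 3*F/2)
(E(4, -3)*(4 - 1*12))*(-10) = ((5/2 + (3/2)*4)*(4 - 1*12))*(-10) = ((5/2 + 6)*(4 - 12))*(-10) = ((17/2)*(-8))*(-10) = -68*(-10) = 680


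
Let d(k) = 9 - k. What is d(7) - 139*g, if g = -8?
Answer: 1114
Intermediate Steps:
d(7) - 139*g = (9 - 1*7) - 139*(-8) = (9 - 7) + 1112 = 2 + 1112 = 1114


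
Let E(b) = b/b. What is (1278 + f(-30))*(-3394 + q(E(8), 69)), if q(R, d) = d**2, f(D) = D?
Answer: 1706016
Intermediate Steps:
E(b) = 1
(1278 + f(-30))*(-3394 + q(E(8), 69)) = (1278 - 30)*(-3394 + 69**2) = 1248*(-3394 + 4761) = 1248*1367 = 1706016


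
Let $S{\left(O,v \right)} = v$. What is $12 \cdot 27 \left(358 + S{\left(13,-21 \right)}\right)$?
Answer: $109188$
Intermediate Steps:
$12 \cdot 27 \left(358 + S{\left(13,-21 \right)}\right) = 12 \cdot 27 \left(358 - 21\right) = 324 \cdot 337 = 109188$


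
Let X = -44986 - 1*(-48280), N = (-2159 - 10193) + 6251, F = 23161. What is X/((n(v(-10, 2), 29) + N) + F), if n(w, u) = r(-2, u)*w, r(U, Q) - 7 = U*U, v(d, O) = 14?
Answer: 549/2869 ≈ 0.19136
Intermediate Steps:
N = -6101 (N = -12352 + 6251 = -6101)
r(U, Q) = 7 + U² (r(U, Q) = 7 + U*U = 7 + U²)
n(w, u) = 11*w (n(w, u) = (7 + (-2)²)*w = (7 + 4)*w = 11*w)
X = 3294 (X = -44986 + 48280 = 3294)
X/((n(v(-10, 2), 29) + N) + F) = 3294/((11*14 - 6101) + 23161) = 3294/((154 - 6101) + 23161) = 3294/(-5947 + 23161) = 3294/17214 = 3294*(1/17214) = 549/2869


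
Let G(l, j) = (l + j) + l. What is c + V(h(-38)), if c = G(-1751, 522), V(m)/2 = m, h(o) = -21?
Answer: -3022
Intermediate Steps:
V(m) = 2*m
G(l, j) = j + 2*l (G(l, j) = (j + l) + l = j + 2*l)
c = -2980 (c = 522 + 2*(-1751) = 522 - 3502 = -2980)
c + V(h(-38)) = -2980 + 2*(-21) = -2980 - 42 = -3022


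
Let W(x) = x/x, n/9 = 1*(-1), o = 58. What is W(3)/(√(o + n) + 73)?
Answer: 1/80 ≈ 0.012500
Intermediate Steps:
n = -9 (n = 9*(1*(-1)) = 9*(-1) = -9)
W(x) = 1
W(3)/(√(o + n) + 73) = 1/(√(58 - 9) + 73) = 1/(√49 + 73) = 1/(7 + 73) = 1/80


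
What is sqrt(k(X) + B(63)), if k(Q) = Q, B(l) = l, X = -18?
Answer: 3*sqrt(5) ≈ 6.7082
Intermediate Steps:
sqrt(k(X) + B(63)) = sqrt(-18 + 63) = sqrt(45) = 3*sqrt(5)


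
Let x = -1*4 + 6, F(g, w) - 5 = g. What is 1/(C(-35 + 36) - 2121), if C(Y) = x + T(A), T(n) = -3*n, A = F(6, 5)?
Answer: -1/2152 ≈ -0.00046468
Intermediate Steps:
F(g, w) = 5 + g
A = 11 (A = 5 + 6 = 11)
x = 2 (x = -4 + 6 = 2)
C(Y) = -31 (C(Y) = 2 - 3*11 = 2 - 33 = -31)
1/(C(-35 + 36) - 2121) = 1/(-31 - 2121) = 1/(-2152) = -1/2152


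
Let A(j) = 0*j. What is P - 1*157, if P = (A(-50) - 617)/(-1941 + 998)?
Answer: -147434/943 ≈ -156.35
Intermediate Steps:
A(j) = 0
P = 617/943 (P = (0 - 617)/(-1941 + 998) = -617/(-943) = -617*(-1/943) = 617/943 ≈ 0.65429)
P - 1*157 = 617/943 - 1*157 = 617/943 - 157 = -147434/943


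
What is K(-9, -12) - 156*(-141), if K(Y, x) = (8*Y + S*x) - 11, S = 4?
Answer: 21865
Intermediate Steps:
K(Y, x) = -11 + 4*x + 8*Y (K(Y, x) = (8*Y + 4*x) - 11 = (4*x + 8*Y) - 11 = -11 + 4*x + 8*Y)
K(-9, -12) - 156*(-141) = (-11 + 4*(-12) + 8*(-9)) - 156*(-141) = (-11 - 48 - 72) + 21996 = -131 + 21996 = 21865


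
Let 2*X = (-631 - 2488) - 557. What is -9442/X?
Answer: 4721/919 ≈ 5.1371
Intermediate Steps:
X = -1838 (X = ((-631 - 2488) - 557)/2 = (-3119 - 557)/2 = (½)*(-3676) = -1838)
-9442/X = -9442/(-1838) = -9442*(-1/1838) = 4721/919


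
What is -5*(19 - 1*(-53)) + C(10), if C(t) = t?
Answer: -350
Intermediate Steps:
-5*(19 - 1*(-53)) + C(10) = -5*(19 - 1*(-53)) + 10 = -5*(19 + 53) + 10 = -5*72 + 10 = -360 + 10 = -350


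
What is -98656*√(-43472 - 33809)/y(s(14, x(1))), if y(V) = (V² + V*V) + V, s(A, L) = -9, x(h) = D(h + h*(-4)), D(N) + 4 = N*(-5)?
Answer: -98656*I*√77281/153 ≈ -1.7925e+5*I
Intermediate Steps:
D(N) = -4 - 5*N (D(N) = -4 + N*(-5) = -4 - 5*N)
x(h) = -4 + 15*h (x(h) = -4 - 5*(h + h*(-4)) = -4 - 5*(h - 4*h) = -4 - (-15)*h = -4 + 15*h)
y(V) = V + 2*V² (y(V) = (V² + V²) + V = 2*V² + V = V + 2*V²)
-98656*√(-43472 - 33809)/y(s(14, x(1))) = -98656*(-√(-43472 - 33809)/(9*(1 + 2*(-9)))) = -98656*(-I*√77281/(9*(1 - 18))) = -98656*I*√77281/153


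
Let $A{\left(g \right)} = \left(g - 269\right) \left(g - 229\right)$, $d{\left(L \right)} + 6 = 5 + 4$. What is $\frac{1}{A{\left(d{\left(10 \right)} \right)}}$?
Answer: $\frac{1}{60116} \approx 1.6634 \cdot 10^{-5}$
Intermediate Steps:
$d{\left(L \right)} = 3$ ($d{\left(L \right)} = -6 + \left(5 + 4\right) = -6 + 9 = 3$)
$A{\left(g \right)} = \left(-269 + g\right) \left(-229 + g\right)$
$\frac{1}{A{\left(d{\left(10 \right)} \right)}} = \frac{1}{61601 + 3^{2} - 1494} = \frac{1}{61601 + 9 - 1494} = \frac{1}{60116}$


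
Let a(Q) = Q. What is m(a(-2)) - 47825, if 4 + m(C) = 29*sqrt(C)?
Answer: -47829 + 29*I*sqrt(2) ≈ -47829.0 + 41.012*I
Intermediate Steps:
m(C) = -4 + 29*sqrt(C)
m(a(-2)) - 47825 = (-4 + 29*sqrt(-2)) - 47825 = (-4 + 29*(I*sqrt(2))) - 47825 = (-4 + 29*I*sqrt(2)) - 47825 = -47829 + 29*I*sqrt(2)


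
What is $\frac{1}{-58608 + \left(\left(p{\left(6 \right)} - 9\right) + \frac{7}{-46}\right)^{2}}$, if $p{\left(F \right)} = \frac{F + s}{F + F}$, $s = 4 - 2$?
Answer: $- \frac{19044}{1114759511} \approx -1.7084 \cdot 10^{-5}$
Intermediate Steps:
$s = 2$ ($s = 4 - 2 = 2$)
$p{\left(F \right)} = \frac{2 + F}{2 F}$ ($p{\left(F \right)} = \frac{F + 2}{F + F} = \frac{2 + F}{2 F}$)
$\frac{1}{-58608 + \left(\left(p{\left(6 \right)} - 9\right) + \frac{7}{-46}\right)^{2}} = \frac{1}{-58608 + \left(\left(\frac{2 + 6}{2 \cdot 6} - 9\right) + \frac{7}{-46}\right)^{2}} = \frac{1}{-58608 + \left(\left(\frac{1}{2} \cdot \frac{1}{6} \cdot 8 - 9\right) + 7 \left(- \frac{1}{46}\right)\right)^{2}} = \frac{1}{-58608 + \left(\left(\frac{2}{3} - 9\right) - \frac{7}{46}\right)^{2}} = \frac{1}{-58608 + \left(- \frac{25}{3} - \frac{7}{46}\right)^{2}} = \frac{1}{-58608 + \left(- \frac{1171}{138}\right)^{2}} = \frac{1}{-58608 + \frac{1371241}{19044}} = \frac{1}{- \frac{1114759511}{19044}} = - \frac{19044}{1114759511}$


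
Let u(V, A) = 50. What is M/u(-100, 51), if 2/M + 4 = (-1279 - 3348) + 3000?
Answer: -1/40775 ≈ -2.4525e-5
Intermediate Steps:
M = -2/1631 (M = 2/(-4 + ((-1279 - 3348) + 3000)) = 2/(-4 + (-4627 + 3000)) = 2/(-4 - 1627) = 2/(-1631) = 2*(-1/1631) = -2/1631 ≈ -0.0012262)
M/u(-100, 51) = -2/1631/50 = -2/1631*1/50 = -1/40775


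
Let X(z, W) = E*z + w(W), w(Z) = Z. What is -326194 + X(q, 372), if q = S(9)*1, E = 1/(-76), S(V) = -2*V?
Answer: -12381227/38 ≈ -3.2582e+5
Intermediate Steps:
E = -1/76 ≈ -0.013158
q = -18 (q = -2*9*1 = -18*1 = -18)
X(z, W) = W - z/76 (X(z, W) = -z/76 + W = W - z/76)
-326194 + X(q, 372) = -326194 + (372 - 1/76*(-18)) = -326194 + (372 + 9/38) = -326194 + 14145/38 = -12381227/38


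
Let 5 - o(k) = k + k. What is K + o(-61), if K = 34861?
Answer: 34988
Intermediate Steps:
o(k) = 5 - 2*k (o(k) = 5 - (k + k) = 5 - 2*k)
K + o(-61) = 34861 + (5 - 2*(-61)) = 34861 + (5 + 122) = 34861 + 127 = 34988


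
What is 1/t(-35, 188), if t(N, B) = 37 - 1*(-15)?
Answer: 1/52 ≈ 0.019231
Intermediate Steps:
t(N, B) = 52 (t(N, B) = 37 + 15 = 52)
1/t(-35, 188) = 1/52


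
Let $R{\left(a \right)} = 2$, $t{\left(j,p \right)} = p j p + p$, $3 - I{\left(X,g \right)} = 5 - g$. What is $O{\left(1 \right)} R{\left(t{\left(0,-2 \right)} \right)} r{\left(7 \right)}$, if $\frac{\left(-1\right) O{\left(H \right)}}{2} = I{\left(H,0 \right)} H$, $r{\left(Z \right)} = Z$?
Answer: $56$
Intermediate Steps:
$I{\left(X,g \right)} = -2 + g$ ($I{\left(X,g \right)} = 3 - \left(5 - g\right) = 3 + \left(-5 + g\right) = -2 + g$)
$t{\left(j,p \right)} = p + j p^{2}$ ($t{\left(j,p \right)} = j p p + p = j p^{2} + p = p + j p^{2}$)
$O{\left(H \right)} = 4 H$ ($O{\left(H \right)} = - 2 \left(-2 + 0\right) H = - 2 \left(- 2 H\right) = 4 H$)
$O{\left(1 \right)} R{\left(t{\left(0,-2 \right)} \right)} r{\left(7 \right)} = 4 \cdot 1 \cdot 2 \cdot 7 = 4 \cdot 2 \cdot 7 = 8 \cdot 7 = 56$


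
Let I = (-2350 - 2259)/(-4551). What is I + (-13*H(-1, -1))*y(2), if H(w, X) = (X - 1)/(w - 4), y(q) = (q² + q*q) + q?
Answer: -232043/4551 ≈ -50.987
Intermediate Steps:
y(q) = q + 2*q² (y(q) = (q² + q²) + q = 2*q² + q = q + 2*q²)
H(w, X) = (-1 + X)/(-4 + w)
I = 4609/4551 (I = -4609*(-1/4551) = 4609/4551 ≈ 1.0127)
I + (-13*H(-1, -1))*y(2) = 4609/4551 + (-13*(-1 - 1)/(-4 - 1))*(2*(1 + 2*2)) = 4609/4551 + (-13*(-2)/(-5))*(2*(1 + 4)) = 4609/4551 + (-(-13)*(-2)/5)*(2*5) = 4609/4551 - 13*⅖*10 = 4609/4551 - 26/5*10 = 4609/4551 - 52 = -232043/4551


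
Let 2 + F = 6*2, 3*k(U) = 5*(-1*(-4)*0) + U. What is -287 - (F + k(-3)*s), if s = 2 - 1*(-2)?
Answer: -293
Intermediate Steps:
s = 4 (s = 2 + 2 = 4)
k(U) = U/3 (k(U) = (5*(-1*(-4)*0) + U)/3 = (5*(4*0) + U)/3 = (5*0 + U)/3 = (0 + U)/3 = U/3)
F = 10 (F = -2 + 6*2 = -2 + 12 = 10)
-287 - (F + k(-3)*s) = -287 - (10 + ((⅓)*(-3))*4) = -287 - (10 - 1*4) = -287 - (10 - 4) = -287 - 1*6 = -287 - 6 = -293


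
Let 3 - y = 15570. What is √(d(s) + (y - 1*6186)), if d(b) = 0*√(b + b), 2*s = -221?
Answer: 3*I*√2417 ≈ 147.49*I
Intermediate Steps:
s = -221/2 (s = (½)*(-221) = -221/2 ≈ -110.50)
y = -15567 (y = 3 - 1*15570 = 3 - 15570 = -15567)
d(b) = 0 (d(b) = 0*√(2*b) = 0*(√2*√b) = 0)
√(d(s) + (y - 1*6186)) = √(0 + (-15567 - 1*6186)) = √(0 + (-15567 - 6186)) = √(0 - 21753) = √(-21753) = 3*I*√2417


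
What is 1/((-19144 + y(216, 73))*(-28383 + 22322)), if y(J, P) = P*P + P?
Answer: 1/83290262 ≈ 1.2006e-8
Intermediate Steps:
y(J, P) = P + P² (y(J, P) = P² + P = P + P²)
1/((-19144 + y(216, 73))*(-28383 + 22322)) = 1/((-19144 + 73*(1 + 73))*(-28383 + 22322)) = 1/((-19144 + 73*74)*(-6061)) = 1/((-19144 + 5402)*(-6061)) = 1/(-13742*(-6061)) = 1/83290262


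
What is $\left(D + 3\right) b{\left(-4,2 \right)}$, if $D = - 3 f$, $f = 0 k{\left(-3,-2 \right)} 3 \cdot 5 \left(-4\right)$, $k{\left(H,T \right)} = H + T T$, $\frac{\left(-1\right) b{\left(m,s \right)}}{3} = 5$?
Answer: $-45$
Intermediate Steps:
$b{\left(m,s \right)} = -15$ ($b{\left(m,s \right)} = \left(-3\right) 5 = -15$)
$k{\left(H,T \right)} = H + T^{2}$
$f = 0$ ($f = 0 \left(-3 + \left(-2\right)^{2}\right) 3 \cdot 5 \left(-4\right) = 0 \left(-3 + 4\right) 3 \cdot 5 \left(-4\right) = 0 \cdot 1 \cdot 3 \cdot 5 \left(-4\right) = 0 \cdot 3 \cdot 5 \left(-4\right) = 0 \cdot 15 \left(-4\right) = 0 \left(-4\right) = 0$)
$D = 0$ ($D = \left(-3\right) 0 = 0$)
$\left(D + 3\right) b{\left(-4,2 \right)} = \left(0 + 3\right) \left(-15\right) = 3 \left(-15\right) = -45$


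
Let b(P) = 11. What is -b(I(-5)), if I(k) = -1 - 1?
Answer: -11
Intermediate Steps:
I(k) = -2
-b(I(-5)) = -1*11 = -11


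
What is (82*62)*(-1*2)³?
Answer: -40672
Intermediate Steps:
(82*62)*(-1*2)³ = 5084*(-2)³ = 5084*(-8) = -40672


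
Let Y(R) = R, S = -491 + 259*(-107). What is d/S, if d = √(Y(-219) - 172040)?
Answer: -I*√172259/28204 ≈ -0.014716*I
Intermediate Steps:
S = -28204 (S = -491 - 27713 = -28204)
d = I*√172259 (d = √(-219 - 172040) = √(-172259) = I*√172259 ≈ 415.04*I)
d/S = (I*√172259)/(-28204) = (I*√172259)*(-1/28204) = -I*√172259/28204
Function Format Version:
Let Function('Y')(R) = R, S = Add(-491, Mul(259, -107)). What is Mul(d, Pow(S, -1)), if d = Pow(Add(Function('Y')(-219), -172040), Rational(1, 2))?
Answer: Mul(Rational(-1, 28204), I, Pow(172259, Rational(1, 2))) ≈ Mul(-0.014716, I)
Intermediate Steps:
S = -28204 (S = Add(-491, -27713) = -28204)
d = Mul(I, Pow(172259, Rational(1, 2))) (d = Pow(Add(-219, -172040), Rational(1, 2)) = Pow(-172259, Rational(1, 2)) = Mul(I, Pow(172259, Rational(1, 2))) ≈ Mul(415.04, I))
Mul(d, Pow(S, -1)) = Mul(Mul(I, Pow(172259, Rational(1, 2))), Pow(-28204, -1)) = Mul(Mul(I, Pow(172259, Rational(1, 2))), Rational(-1, 28204)) = Mul(Rational(-1, 28204), I, Pow(172259, Rational(1, 2)))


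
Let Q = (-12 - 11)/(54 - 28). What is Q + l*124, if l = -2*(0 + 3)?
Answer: -19367/26 ≈ -744.88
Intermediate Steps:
Q = -23/26 ≈ -0.88461
l = -6 (l = -2*3 = -6)
Q + l*124 = -23/26 - 6*124 = -23/26 - 744 = -19367/26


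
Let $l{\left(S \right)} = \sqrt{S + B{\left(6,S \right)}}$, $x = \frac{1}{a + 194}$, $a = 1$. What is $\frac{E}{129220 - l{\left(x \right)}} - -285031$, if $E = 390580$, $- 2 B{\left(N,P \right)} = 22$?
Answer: $\frac{58005717655541654}{203504540009} + \frac{97645 i \sqrt{26130}}{203504540009} \approx 2.8503 \cdot 10^{5} + 7.7561 \cdot 10^{-5} i$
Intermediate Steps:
$B{\left(N,P \right)} = -11$ ($B{\left(N,P \right)} = \left(- \frac{1}{2}\right) 22 = -11$)
$x = \frac{1}{195}$ ($x = \frac{1}{1 + 194} = \frac{1}{195} \approx 0.0051282$)
$l{\left(S \right)} = \sqrt{-11 + S}$ ($l{\left(S \right)} = \sqrt{S - 11} = \sqrt{-11 + S}$)
$\frac{E}{129220 - l{\left(x \right)}} - -285031 = \frac{390580}{129220 - \sqrt{-11 + \frac{1}{195}}} - -285031 = \frac{390580}{129220 - \sqrt{- \frac{2144}{195}}} + 285031 = \frac{390580}{129220 - \frac{4 i \sqrt{26130}}{195}} + 285031 = 285031 + \frac{390580}{129220 - \frac{4 i \sqrt{26130}}{195}}$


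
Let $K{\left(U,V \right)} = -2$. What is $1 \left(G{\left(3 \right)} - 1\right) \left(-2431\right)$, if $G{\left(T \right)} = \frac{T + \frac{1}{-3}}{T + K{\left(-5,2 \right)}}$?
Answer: $- \frac{12155}{3} \approx -4051.7$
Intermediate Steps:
$G{\left(T \right)} = \frac{- \frac{1}{3} + T}{-2 + T}$ ($G{\left(T \right)} = \frac{T + \frac{1}{-3}}{T - 2} = \frac{T - \frac{1}{3}}{-2 + T} = \frac{- \frac{1}{3} + T}{-2 + T}$)
$1 \left(G{\left(3 \right)} - 1\right) \left(-2431\right) = 1 \left(\frac{- \frac{1}{3} + 3}{-2 + 3} - 1\right) \left(-2431\right) = 1 \left(1^{-1} \cdot \frac{8}{3} - 1\right) \left(-2431\right) = 1 \left(1 \cdot \frac{8}{3} - 1\right) \left(-2431\right) = 1 \left(\frac{8}{3} - 1\right) \left(-2431\right) = 1 \cdot \frac{5}{3} \left(-2431\right) = \frac{5}{3} \left(-2431\right) = - \frac{12155}{3}$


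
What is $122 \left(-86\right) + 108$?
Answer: $-10384$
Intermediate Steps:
$122 \left(-86\right) + 108 = -10492 + 108 = -10384$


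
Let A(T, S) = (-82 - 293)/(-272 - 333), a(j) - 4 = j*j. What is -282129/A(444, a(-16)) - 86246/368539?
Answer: -4193682250567/9213475 ≈ -4.5517e+5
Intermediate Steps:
a(j) = 4 + j**2 (a(j) = 4 + j*j = 4 + j**2)
A(T, S) = 75/121 (A(T, S) = -375/(-605) = -375*(-1/605) = 75/121)
-282129/A(444, a(-16)) - 86246/368539 = -282129/75/121 - 86246/368539 = -282129*121/75 - 86246*1/368539 = -11379203/25 - 86246/368539 = -4193682250567/9213475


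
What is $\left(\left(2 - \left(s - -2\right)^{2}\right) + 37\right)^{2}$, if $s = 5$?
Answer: $100$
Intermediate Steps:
$\left(\left(2 - \left(s - -2\right)^{2}\right) + 37\right)^{2} = \left(\left(2 - \left(5 - -2\right)^{2}\right) + 37\right)^{2} = \left(\left(2 - \left(5 + 2\right)^{2}\right) + 37\right)^{2} = \left(\left(2 - 7^{2}\right) + 37\right)^{2} = \left(\left(2 - 49\right) + 37\right)^{2} = \left(-47 + 37\right)^{2} = \left(-10\right)^{2} = 100$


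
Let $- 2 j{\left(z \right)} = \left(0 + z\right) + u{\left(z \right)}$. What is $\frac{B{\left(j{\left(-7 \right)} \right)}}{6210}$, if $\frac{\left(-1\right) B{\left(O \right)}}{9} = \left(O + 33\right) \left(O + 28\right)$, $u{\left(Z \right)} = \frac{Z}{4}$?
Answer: $- \frac{3367}{1920} \approx -1.7536$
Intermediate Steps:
$u{\left(Z \right)} = \frac{Z}{4}$ ($u{\left(Z \right)} = Z \frac{1}{4} = \frac{Z}{4}$)
$j{\left(z \right)} = - \frac{5 z}{8}$ ($j{\left(z \right)} = - \frac{\left(0 + z\right) + \frac{z}{4}}{2} = - \frac{z + \frac{z}{4}}{2} = - \frac{\frac{5}{4} z}{2} = - \frac{5 z}{8}$)
$B{\left(O \right)} = - 9 \left(28 + O\right) \left(33 + O\right)$ ($B{\left(O \right)} = - 9 \left(O + 33\right) \left(O + 28\right) = - 9 \left(33 + O\right) \left(28 + O\right) = - 9 \left(28 + O\right) \left(33 + O\right)$)
$\frac{B{\left(j{\left(-7 \right)} \right)}}{6210} = \frac{-8316 - 549 \left(\left(- \frac{5}{8}\right) \left(-7\right)\right) - 9 \left(\left(- \frac{5}{8}\right) \left(-7\right)\right)^{2}}{6210} = \left(-8316 - \frac{19215}{8} - 9 \left(\frac{35}{8}\right)^{2}\right) \frac{1}{6210} = \left(-8316 - \frac{19215}{8} - \frac{11025}{64}\right) \frac{1}{6210} = \left(- \frac{696969}{64}\right) \frac{1}{6210} = - \frac{3367}{1920}$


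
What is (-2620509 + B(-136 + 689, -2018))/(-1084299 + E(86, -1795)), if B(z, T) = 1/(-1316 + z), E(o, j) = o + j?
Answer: 249931046/103578013 ≈ 2.4130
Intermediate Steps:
E(o, j) = j + o
(-2620509 + B(-136 + 689, -2018))/(-1084299 + E(86, -1795)) = (-2620509 + 1/(-1316 + (-136 + 689)))/(-1084299 + (-1795 + 86)) = (-2620509 + 1/(-1316 + 553))/(-1084299 - 1709) = (-2620509 + 1/(-763))/(-1086008) = (-2620509 - 1/763)*(-1/1086008) = -1999448368/763*(-1/1086008) = 249931046/103578013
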